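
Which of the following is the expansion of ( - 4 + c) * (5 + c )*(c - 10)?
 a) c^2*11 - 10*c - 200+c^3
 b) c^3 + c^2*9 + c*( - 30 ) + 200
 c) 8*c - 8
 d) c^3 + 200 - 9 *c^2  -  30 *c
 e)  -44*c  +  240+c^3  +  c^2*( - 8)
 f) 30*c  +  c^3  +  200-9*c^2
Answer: d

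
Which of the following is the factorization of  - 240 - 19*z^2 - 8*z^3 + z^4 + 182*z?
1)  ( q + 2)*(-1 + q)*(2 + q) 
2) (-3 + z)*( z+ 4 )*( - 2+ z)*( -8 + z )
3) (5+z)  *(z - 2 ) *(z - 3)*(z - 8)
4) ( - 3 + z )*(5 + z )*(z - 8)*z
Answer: 3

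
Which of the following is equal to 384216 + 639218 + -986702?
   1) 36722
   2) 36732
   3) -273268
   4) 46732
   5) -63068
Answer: 2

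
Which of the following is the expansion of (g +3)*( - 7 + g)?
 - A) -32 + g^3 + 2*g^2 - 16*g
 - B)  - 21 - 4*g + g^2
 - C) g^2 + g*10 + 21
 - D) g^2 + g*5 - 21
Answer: B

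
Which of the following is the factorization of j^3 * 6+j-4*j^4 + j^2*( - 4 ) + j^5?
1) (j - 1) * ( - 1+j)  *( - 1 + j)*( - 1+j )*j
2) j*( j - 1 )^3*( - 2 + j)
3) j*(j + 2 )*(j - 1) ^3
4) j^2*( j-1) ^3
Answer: 1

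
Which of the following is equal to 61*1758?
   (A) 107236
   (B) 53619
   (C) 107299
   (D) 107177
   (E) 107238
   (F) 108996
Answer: E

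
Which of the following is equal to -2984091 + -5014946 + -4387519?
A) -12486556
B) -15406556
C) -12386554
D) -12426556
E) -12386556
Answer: E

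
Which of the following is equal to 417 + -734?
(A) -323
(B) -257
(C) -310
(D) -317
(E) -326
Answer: D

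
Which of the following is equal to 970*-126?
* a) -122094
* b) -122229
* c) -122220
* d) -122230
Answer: c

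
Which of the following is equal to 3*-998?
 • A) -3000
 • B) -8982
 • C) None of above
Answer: C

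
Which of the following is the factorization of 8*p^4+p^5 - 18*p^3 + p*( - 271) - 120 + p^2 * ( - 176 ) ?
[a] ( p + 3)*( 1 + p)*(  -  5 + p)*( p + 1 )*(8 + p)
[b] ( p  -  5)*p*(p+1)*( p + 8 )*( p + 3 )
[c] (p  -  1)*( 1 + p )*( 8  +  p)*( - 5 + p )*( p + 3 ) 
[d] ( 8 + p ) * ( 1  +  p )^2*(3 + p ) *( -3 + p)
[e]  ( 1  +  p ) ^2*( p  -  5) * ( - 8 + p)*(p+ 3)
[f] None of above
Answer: a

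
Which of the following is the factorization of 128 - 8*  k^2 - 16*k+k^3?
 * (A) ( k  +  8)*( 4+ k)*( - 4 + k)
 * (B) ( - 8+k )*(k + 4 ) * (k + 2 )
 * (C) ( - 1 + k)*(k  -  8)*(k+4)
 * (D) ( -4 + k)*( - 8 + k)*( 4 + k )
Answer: D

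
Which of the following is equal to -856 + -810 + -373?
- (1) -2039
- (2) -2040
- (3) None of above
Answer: 1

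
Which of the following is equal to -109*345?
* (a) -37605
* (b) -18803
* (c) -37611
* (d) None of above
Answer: a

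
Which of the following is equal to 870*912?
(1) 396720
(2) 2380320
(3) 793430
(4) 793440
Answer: 4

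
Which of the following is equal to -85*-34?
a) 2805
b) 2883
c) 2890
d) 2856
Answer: c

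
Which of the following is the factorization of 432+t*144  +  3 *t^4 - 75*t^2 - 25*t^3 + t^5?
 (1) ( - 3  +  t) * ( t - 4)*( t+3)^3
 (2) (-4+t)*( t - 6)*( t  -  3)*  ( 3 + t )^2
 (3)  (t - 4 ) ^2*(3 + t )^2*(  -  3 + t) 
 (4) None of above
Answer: 4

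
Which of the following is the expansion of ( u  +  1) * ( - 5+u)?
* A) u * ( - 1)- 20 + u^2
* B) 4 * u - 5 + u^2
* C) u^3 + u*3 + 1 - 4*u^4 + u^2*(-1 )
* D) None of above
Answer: D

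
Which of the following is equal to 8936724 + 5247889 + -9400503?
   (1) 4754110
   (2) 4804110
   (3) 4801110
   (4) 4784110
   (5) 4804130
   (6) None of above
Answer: 4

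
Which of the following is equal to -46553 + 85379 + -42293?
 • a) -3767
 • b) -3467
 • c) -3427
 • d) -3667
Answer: b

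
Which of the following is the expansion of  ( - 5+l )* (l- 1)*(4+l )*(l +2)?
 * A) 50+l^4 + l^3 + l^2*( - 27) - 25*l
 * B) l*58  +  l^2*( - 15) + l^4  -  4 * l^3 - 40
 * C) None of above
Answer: C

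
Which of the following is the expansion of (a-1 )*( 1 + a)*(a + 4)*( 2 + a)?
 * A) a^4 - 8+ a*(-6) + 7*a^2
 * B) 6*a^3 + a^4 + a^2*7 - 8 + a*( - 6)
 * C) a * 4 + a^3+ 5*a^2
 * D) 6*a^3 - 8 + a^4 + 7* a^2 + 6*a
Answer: B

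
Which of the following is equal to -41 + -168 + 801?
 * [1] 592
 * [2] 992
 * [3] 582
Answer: 1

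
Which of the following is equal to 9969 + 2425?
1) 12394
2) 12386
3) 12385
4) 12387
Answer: 1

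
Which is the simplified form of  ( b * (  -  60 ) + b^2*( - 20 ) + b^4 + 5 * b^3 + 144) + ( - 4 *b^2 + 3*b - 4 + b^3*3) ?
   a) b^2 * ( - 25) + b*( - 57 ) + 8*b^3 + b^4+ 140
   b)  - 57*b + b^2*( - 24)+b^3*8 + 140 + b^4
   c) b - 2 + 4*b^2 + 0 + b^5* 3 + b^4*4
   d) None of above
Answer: b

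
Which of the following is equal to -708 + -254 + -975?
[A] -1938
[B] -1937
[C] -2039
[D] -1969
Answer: B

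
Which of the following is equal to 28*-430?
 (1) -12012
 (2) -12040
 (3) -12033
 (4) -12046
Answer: 2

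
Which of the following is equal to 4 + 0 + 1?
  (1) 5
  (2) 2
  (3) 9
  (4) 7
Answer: 1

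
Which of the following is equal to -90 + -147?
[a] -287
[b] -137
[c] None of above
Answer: c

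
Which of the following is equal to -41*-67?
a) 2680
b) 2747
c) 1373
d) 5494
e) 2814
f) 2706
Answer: b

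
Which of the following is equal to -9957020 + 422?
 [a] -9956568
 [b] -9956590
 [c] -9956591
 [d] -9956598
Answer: d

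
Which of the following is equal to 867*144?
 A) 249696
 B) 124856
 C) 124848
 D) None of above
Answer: C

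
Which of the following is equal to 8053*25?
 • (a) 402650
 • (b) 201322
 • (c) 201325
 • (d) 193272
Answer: c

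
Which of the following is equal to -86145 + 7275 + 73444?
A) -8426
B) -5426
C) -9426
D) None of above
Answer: B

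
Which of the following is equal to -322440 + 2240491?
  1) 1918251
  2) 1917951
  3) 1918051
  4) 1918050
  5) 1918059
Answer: 3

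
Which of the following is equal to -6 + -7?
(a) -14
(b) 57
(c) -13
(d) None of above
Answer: c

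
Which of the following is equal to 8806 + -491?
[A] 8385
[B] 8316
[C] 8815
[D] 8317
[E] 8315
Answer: E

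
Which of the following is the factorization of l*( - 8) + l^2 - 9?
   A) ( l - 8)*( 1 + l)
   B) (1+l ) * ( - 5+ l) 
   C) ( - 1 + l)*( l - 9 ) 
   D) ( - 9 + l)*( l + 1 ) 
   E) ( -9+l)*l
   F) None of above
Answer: D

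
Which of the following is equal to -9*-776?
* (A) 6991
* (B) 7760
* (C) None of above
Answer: C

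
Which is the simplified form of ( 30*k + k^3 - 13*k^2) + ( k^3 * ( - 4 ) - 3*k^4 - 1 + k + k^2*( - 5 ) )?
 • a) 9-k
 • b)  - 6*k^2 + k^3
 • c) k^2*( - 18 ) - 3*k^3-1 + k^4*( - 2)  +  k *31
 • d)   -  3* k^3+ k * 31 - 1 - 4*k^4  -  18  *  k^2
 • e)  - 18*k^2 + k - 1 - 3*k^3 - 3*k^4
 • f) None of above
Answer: f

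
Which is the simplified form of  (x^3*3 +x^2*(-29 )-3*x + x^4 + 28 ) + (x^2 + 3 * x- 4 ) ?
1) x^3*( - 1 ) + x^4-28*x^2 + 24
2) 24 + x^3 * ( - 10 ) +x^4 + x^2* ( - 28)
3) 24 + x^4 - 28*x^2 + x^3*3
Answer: 3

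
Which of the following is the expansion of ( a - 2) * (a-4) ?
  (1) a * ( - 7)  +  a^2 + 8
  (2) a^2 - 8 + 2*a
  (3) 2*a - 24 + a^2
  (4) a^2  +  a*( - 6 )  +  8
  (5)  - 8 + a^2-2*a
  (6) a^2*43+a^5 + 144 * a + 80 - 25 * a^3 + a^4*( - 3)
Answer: 4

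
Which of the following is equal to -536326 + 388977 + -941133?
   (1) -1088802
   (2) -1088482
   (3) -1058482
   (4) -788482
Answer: 2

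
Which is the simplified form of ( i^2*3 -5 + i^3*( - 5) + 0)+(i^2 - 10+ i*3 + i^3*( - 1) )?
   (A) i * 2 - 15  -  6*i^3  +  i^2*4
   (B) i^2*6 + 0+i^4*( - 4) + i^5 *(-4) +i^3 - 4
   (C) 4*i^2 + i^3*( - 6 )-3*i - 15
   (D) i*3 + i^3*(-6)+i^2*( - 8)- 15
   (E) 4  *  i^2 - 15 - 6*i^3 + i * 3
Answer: E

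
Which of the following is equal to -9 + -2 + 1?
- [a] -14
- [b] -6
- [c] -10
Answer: c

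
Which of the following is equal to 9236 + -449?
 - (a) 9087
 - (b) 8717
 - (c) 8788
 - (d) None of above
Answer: d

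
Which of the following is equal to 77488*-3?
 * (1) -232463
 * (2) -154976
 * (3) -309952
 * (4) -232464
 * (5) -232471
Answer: 4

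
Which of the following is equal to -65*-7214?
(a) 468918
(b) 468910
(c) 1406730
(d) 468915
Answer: b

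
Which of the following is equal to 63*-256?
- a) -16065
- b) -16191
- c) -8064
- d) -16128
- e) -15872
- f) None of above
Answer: d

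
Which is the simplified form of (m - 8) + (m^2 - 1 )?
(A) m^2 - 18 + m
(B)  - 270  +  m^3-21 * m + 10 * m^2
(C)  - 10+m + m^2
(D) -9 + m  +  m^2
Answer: D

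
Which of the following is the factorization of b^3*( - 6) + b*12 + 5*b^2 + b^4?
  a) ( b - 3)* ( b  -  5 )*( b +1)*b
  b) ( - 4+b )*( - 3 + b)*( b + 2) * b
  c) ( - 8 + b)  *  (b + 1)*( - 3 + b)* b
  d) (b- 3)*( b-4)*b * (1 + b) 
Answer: d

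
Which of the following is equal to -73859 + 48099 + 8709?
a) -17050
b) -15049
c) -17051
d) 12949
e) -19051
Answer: c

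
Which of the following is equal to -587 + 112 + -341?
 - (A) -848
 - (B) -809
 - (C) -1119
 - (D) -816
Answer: D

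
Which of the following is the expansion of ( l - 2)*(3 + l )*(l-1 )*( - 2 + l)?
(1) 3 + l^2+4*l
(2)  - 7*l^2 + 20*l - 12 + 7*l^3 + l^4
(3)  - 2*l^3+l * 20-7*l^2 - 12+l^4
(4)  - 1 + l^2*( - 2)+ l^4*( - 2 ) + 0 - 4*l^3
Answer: 3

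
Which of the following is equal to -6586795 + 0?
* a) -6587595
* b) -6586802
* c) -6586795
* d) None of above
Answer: c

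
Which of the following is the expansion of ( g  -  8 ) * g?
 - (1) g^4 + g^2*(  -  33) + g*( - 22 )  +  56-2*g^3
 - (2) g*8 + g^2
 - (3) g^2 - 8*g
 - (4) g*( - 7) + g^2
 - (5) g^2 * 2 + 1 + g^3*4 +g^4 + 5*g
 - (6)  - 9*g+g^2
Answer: 3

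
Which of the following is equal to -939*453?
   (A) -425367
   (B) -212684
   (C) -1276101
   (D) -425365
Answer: A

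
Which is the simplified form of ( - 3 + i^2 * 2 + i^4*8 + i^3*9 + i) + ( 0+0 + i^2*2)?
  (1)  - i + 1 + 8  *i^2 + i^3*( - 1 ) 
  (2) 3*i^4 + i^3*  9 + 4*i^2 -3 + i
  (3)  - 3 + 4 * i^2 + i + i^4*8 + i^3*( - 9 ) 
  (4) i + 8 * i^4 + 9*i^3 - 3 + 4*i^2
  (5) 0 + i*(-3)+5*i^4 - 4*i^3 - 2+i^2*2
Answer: 4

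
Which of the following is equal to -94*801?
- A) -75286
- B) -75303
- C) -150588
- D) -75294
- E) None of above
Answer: D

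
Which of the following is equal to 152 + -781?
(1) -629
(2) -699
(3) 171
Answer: 1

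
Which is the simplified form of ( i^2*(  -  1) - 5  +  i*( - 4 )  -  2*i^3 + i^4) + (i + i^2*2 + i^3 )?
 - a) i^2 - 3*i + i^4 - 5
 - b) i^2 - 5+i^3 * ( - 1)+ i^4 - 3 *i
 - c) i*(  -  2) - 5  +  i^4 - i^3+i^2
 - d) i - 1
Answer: b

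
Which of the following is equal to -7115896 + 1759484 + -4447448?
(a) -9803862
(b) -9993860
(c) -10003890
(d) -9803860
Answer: d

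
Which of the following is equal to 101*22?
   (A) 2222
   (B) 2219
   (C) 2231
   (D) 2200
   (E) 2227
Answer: A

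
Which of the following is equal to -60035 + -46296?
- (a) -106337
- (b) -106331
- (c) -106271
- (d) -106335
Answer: b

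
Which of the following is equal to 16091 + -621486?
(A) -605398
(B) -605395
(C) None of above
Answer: B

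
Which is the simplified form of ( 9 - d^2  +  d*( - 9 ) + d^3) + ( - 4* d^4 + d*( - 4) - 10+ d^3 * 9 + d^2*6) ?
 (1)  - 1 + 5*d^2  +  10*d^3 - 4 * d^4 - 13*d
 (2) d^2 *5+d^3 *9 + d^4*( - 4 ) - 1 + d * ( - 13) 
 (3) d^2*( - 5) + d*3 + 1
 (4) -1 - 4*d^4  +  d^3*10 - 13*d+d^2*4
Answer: 1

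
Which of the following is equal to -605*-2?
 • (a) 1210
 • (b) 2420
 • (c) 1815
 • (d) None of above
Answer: a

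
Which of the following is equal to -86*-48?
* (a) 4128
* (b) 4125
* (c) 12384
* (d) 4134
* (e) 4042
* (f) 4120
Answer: a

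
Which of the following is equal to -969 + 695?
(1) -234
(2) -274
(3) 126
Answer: 2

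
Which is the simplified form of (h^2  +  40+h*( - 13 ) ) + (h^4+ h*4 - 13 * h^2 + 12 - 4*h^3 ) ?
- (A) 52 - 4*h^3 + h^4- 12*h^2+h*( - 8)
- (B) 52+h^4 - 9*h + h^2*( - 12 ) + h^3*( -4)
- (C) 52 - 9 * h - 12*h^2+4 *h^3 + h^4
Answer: B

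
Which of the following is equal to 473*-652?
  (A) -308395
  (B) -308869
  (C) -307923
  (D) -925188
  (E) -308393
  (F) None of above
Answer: F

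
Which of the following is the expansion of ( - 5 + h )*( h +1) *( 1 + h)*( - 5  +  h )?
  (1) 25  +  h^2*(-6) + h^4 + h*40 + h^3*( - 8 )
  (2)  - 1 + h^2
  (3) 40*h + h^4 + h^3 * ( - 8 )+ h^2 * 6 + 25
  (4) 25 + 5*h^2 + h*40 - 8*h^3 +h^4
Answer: 3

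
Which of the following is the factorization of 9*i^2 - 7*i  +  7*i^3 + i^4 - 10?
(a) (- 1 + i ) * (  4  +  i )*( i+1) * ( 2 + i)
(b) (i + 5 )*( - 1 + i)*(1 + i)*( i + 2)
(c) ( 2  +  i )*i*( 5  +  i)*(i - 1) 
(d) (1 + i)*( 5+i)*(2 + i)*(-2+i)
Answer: b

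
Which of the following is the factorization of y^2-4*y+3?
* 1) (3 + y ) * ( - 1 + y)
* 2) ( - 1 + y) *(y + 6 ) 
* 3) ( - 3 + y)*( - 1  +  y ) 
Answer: 3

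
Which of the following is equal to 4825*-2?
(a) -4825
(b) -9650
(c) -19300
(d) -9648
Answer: b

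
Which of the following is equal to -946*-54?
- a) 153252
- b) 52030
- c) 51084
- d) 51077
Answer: c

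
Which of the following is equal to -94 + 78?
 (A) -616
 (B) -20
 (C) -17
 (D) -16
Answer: D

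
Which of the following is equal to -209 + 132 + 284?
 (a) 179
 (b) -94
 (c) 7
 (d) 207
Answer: d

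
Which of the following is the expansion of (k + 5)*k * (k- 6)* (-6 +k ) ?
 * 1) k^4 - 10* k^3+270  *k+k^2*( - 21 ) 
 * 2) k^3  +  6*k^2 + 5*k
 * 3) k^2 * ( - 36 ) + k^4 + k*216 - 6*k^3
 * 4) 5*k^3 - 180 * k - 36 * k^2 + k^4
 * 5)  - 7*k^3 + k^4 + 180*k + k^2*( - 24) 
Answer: 5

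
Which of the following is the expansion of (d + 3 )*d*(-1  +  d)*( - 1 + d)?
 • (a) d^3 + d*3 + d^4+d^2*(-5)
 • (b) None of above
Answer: a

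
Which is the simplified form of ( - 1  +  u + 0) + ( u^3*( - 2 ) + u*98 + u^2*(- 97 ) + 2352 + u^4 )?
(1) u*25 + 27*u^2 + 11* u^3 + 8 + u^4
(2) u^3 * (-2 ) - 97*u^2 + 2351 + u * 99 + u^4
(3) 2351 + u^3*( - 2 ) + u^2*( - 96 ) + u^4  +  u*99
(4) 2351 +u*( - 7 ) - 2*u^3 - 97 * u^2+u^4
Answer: 2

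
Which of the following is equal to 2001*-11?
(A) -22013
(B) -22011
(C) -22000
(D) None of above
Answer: B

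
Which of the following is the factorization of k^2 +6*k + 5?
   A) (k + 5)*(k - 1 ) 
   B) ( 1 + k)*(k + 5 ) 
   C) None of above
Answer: B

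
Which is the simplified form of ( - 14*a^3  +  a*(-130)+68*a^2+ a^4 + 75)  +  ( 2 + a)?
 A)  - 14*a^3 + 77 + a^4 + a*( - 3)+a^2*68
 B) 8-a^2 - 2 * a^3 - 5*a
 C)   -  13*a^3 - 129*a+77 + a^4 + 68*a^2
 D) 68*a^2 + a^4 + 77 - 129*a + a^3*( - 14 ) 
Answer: D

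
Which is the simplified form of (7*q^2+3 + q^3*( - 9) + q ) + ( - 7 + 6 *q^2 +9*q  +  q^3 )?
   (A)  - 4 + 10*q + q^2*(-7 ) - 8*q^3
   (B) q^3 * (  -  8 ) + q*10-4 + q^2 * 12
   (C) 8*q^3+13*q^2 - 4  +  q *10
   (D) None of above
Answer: D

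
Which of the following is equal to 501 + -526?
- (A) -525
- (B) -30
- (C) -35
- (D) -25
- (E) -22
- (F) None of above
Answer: D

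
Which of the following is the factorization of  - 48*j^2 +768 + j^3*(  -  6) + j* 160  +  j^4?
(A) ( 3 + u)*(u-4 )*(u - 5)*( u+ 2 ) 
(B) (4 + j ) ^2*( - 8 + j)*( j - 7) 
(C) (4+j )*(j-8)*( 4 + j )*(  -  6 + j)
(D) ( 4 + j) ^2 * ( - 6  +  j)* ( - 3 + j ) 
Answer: C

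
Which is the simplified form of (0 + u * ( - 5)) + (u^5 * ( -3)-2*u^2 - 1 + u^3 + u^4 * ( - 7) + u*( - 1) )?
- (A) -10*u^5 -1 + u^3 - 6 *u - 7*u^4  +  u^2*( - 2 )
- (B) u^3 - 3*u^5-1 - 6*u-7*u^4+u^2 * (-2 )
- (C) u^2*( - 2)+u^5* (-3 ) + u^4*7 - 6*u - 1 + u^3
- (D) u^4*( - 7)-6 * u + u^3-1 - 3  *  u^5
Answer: B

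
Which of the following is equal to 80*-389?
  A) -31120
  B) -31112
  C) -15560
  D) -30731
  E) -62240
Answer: A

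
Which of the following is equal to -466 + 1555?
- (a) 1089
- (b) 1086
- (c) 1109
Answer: a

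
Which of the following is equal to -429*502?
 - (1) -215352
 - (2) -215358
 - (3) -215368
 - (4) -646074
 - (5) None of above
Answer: 2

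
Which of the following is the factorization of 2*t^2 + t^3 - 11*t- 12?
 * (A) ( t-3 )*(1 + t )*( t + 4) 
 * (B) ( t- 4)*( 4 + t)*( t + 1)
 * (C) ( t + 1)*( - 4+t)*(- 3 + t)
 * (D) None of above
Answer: A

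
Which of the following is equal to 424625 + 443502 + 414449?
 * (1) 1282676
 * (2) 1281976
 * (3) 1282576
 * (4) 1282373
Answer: 3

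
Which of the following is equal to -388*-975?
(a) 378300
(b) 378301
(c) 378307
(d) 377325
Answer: a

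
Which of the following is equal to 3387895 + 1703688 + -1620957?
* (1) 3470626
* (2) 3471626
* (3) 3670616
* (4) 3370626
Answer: 1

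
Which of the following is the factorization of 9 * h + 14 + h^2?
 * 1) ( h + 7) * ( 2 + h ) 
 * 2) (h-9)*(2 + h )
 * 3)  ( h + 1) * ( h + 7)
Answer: 1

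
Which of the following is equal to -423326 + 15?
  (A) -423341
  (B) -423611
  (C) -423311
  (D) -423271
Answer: C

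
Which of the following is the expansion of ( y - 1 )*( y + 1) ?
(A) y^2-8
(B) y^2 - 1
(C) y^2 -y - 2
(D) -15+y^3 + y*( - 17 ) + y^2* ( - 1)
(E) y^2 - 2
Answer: B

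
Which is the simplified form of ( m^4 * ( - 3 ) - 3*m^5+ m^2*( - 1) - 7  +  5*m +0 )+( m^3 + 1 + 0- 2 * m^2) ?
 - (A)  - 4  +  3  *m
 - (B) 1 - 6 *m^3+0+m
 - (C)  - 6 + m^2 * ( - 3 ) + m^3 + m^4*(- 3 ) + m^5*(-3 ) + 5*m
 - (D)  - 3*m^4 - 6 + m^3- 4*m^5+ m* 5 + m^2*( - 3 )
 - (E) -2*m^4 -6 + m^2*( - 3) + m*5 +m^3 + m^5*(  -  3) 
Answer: C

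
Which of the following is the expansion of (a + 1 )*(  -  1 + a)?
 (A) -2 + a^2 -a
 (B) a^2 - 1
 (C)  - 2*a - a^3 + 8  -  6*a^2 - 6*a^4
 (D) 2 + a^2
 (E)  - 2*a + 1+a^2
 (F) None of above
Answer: B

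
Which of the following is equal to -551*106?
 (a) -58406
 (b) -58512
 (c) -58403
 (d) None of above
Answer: a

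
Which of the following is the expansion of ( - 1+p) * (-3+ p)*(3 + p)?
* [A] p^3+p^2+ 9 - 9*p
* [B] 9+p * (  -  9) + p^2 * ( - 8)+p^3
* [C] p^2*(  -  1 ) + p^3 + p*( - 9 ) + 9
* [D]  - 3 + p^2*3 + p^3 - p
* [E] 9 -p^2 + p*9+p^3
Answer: C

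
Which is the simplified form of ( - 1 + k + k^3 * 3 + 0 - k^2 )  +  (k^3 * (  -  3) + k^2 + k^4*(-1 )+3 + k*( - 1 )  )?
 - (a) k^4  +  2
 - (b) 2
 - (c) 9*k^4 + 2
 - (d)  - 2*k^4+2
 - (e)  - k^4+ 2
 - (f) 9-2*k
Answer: e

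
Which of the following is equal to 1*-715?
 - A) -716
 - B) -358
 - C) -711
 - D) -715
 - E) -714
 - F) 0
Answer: D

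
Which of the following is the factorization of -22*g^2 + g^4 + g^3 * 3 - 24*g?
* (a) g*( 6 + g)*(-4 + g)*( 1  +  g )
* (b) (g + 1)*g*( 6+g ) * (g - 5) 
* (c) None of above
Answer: a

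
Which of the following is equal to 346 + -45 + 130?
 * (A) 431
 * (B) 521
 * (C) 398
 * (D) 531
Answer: A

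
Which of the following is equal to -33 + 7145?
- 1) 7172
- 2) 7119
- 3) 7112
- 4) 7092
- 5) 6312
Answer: 3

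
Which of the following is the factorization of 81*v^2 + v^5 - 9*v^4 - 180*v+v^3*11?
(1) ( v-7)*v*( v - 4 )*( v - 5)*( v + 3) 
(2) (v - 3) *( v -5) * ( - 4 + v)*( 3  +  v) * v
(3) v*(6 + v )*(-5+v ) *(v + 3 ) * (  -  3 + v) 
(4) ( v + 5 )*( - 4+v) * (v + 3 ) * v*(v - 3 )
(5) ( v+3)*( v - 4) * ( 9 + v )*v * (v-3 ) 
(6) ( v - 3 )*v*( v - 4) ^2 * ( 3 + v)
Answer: 2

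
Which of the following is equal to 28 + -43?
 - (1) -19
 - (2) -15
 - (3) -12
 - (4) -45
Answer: 2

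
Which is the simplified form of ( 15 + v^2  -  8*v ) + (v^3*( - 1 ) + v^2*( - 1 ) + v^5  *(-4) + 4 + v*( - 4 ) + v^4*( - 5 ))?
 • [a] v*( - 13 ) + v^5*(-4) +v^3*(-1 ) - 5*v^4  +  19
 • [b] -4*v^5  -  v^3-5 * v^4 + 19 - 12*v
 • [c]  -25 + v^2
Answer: b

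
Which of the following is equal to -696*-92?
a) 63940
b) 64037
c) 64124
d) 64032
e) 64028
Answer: d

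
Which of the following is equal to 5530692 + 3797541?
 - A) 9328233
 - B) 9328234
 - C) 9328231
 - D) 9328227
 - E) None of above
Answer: A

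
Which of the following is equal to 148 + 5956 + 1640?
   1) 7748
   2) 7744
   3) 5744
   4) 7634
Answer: 2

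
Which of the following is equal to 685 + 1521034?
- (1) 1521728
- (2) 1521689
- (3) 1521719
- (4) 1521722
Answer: 3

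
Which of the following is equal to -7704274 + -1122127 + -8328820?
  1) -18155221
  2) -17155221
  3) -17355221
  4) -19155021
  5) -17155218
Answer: 2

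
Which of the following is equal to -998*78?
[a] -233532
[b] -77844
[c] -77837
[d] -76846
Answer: b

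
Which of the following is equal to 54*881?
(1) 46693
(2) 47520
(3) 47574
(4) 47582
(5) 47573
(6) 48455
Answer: 3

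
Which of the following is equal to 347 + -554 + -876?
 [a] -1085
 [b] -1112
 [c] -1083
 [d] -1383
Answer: c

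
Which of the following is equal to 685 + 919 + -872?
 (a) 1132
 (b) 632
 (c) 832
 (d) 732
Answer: d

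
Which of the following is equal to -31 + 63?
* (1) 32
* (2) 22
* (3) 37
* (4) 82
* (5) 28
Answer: 1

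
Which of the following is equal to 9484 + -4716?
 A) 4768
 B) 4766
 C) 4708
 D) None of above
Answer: A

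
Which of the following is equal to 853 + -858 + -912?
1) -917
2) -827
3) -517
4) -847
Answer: 1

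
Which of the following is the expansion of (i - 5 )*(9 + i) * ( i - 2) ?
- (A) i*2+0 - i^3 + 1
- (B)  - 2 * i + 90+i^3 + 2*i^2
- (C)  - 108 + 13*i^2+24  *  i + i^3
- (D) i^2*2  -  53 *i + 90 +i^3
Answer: D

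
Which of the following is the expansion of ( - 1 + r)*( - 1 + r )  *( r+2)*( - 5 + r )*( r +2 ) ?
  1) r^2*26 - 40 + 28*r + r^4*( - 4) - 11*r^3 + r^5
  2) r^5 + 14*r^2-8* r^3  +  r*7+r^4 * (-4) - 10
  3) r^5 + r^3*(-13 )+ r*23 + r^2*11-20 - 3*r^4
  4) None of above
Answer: 4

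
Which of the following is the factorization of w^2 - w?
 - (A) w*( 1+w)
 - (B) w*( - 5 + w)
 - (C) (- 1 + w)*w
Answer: C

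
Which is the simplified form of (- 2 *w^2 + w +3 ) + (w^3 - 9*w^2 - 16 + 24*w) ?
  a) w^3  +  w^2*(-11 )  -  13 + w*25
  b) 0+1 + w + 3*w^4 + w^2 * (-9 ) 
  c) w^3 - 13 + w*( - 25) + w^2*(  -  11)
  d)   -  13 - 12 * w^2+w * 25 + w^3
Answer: a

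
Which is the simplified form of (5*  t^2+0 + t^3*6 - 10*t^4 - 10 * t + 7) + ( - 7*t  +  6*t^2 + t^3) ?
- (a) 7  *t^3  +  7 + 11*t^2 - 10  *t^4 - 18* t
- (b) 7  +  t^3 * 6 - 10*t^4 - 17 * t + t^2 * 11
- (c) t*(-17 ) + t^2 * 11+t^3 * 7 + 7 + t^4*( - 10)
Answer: c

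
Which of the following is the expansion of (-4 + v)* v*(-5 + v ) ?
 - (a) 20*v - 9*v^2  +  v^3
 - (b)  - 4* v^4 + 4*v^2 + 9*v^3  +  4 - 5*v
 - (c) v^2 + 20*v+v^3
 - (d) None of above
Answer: a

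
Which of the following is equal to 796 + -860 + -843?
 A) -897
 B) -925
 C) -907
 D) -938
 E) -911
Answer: C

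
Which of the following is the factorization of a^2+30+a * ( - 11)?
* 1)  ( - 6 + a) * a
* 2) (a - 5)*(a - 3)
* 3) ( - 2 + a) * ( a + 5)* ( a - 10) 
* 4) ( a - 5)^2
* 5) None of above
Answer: 5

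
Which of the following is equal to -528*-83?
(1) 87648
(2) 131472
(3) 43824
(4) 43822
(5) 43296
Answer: 3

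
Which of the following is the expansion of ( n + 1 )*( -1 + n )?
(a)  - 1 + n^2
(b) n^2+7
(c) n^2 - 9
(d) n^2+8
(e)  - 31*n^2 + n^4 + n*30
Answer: a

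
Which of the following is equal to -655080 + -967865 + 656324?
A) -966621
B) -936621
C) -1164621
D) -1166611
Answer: A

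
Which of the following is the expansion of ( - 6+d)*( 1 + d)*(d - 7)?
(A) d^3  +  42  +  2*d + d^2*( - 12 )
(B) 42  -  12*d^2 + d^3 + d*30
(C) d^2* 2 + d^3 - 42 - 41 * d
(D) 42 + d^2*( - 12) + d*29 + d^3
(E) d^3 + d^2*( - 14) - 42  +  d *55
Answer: D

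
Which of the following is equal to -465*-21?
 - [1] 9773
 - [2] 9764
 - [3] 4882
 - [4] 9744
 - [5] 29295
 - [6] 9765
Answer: 6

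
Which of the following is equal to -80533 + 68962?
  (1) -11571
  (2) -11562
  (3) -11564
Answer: 1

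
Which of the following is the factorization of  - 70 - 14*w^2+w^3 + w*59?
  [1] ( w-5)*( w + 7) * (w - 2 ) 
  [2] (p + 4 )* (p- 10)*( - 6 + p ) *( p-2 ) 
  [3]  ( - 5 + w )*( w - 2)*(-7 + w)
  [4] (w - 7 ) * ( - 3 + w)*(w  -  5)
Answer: 3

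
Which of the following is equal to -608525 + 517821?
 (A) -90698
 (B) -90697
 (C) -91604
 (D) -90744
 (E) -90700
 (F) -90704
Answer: F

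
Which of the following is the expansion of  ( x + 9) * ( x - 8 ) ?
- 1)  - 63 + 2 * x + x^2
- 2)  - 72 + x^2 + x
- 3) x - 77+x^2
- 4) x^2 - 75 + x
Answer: 2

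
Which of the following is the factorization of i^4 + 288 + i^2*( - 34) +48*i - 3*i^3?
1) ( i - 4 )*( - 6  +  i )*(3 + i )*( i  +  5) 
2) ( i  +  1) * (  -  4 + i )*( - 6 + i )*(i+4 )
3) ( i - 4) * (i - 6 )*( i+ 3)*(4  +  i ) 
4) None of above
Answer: 3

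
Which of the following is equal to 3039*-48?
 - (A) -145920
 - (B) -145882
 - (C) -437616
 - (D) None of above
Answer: D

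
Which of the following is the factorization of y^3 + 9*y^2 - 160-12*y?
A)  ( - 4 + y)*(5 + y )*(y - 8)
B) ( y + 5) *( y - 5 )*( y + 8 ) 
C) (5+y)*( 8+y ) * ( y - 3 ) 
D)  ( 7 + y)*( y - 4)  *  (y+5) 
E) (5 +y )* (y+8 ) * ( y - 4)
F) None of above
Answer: E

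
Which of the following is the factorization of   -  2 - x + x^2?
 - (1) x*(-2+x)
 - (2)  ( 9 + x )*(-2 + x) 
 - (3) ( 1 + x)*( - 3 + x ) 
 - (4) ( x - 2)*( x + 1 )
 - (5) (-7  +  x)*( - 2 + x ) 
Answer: 4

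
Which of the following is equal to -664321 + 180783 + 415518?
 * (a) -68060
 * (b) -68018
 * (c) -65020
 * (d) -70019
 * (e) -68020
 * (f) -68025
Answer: e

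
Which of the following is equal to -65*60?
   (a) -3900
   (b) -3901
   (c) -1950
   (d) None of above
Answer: a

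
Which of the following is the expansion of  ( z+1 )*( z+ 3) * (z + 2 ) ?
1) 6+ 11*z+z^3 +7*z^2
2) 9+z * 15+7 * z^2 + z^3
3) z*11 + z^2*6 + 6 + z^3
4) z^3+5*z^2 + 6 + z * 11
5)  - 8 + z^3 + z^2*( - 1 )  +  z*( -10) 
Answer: 3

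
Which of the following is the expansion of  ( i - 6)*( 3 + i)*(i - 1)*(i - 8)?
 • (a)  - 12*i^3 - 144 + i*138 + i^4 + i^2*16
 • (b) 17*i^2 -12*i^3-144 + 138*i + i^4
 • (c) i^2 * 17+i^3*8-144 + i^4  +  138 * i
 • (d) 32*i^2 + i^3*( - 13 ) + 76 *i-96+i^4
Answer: b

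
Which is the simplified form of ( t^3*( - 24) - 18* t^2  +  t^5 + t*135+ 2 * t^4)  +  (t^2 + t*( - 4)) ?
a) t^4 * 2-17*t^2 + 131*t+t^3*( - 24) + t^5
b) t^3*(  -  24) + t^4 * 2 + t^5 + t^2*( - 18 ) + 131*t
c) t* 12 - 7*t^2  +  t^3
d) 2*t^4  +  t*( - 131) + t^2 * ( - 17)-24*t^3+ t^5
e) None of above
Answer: a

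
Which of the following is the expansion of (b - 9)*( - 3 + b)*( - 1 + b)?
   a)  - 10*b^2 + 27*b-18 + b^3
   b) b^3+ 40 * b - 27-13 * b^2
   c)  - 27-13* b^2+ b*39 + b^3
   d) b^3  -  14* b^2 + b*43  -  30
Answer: c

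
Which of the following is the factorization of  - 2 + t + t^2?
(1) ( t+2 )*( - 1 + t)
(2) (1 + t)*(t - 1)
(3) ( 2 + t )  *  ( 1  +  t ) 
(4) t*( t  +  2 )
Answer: 1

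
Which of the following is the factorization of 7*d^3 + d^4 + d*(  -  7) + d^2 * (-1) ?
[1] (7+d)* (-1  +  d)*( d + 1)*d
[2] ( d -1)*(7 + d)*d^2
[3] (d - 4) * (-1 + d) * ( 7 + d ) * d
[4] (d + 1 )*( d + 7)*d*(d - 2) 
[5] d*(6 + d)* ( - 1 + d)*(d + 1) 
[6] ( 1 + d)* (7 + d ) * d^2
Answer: 1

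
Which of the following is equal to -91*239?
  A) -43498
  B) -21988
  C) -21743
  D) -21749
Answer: D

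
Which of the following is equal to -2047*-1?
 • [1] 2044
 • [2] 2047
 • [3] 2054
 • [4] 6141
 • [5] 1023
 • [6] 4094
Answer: 2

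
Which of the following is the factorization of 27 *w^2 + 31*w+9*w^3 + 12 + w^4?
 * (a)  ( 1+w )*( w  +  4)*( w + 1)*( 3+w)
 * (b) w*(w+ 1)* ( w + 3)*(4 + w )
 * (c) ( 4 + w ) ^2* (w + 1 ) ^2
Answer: a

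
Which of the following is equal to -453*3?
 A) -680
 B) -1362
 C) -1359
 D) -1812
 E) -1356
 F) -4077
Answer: C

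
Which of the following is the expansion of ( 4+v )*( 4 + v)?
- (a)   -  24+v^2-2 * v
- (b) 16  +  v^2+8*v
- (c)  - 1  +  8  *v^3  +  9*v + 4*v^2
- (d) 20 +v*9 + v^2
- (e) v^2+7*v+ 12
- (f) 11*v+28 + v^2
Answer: b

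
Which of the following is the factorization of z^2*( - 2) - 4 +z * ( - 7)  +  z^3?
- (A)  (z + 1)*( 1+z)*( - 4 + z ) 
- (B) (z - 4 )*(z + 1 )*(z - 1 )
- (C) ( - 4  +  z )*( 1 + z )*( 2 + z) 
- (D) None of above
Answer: A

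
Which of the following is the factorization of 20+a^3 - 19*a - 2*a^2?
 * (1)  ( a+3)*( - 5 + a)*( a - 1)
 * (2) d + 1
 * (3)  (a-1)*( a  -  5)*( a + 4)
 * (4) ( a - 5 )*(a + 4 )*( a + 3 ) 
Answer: 3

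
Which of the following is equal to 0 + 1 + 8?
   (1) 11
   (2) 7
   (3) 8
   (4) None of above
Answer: 4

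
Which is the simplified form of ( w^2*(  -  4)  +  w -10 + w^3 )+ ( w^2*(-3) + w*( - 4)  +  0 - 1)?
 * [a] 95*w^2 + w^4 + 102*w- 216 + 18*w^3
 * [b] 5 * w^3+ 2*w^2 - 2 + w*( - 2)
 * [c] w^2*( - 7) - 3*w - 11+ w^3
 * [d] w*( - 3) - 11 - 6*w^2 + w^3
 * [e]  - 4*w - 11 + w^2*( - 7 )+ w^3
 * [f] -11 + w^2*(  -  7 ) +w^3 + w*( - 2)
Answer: c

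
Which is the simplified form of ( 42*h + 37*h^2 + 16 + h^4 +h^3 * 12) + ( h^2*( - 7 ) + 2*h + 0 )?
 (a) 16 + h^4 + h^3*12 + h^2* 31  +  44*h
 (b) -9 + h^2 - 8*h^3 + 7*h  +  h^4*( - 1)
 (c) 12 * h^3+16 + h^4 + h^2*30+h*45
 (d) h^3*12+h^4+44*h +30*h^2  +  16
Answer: d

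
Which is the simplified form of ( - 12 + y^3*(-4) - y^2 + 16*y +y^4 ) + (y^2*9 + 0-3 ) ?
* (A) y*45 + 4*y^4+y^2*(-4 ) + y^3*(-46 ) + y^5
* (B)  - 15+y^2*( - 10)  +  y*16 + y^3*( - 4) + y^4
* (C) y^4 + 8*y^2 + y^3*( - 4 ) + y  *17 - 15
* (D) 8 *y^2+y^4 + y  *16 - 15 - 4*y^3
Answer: D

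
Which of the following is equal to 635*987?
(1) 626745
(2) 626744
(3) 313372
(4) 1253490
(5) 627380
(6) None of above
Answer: 1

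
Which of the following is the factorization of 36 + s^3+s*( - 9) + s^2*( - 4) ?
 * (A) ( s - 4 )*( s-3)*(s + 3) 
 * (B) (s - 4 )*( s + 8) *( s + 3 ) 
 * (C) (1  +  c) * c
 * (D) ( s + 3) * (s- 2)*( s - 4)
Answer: A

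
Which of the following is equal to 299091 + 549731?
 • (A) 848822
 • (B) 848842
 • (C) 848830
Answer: A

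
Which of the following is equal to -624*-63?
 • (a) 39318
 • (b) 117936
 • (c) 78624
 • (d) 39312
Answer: d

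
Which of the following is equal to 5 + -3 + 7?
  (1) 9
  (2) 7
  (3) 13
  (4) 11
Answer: 1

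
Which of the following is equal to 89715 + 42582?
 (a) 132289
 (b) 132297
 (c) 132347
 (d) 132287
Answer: b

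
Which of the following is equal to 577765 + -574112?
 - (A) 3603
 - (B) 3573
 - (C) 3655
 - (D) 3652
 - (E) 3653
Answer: E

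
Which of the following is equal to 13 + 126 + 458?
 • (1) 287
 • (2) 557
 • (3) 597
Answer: 3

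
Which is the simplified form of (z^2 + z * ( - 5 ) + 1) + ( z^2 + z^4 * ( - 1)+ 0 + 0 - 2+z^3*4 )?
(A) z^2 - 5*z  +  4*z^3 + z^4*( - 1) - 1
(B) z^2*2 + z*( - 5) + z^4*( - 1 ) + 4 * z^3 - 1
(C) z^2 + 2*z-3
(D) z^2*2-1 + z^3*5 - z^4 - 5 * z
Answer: B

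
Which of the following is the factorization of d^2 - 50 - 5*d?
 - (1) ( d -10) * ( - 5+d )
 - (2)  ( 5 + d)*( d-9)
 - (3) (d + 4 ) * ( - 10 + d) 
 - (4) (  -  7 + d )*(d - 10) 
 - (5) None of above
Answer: 5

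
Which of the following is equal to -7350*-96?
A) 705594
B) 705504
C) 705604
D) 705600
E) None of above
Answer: D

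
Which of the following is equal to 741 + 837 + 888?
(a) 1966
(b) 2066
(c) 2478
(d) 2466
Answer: d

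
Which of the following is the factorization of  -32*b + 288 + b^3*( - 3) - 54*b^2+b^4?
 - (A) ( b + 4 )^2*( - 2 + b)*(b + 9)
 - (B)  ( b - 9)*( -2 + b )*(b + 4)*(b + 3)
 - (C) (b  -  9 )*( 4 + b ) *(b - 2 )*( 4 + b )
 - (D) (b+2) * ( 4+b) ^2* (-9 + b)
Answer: C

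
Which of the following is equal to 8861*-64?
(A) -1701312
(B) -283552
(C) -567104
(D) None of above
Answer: C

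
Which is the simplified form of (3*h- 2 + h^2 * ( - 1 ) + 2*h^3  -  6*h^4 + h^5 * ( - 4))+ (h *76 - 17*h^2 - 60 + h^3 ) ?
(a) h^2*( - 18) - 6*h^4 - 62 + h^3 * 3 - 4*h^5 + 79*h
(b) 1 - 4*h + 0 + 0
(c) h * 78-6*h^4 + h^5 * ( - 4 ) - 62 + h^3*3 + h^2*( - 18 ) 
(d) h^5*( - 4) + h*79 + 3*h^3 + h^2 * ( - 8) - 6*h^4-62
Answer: a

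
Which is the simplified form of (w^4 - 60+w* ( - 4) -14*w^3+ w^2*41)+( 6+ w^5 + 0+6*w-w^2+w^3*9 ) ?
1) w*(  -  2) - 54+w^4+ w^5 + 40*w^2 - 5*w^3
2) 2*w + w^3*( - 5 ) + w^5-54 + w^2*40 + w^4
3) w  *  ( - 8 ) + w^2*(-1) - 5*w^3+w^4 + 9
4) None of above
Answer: 2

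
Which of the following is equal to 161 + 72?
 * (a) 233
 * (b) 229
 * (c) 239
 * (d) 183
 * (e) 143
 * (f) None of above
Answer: a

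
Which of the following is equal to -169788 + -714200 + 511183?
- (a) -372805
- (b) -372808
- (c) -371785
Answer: a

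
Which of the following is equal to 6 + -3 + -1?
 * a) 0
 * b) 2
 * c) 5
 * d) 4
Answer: b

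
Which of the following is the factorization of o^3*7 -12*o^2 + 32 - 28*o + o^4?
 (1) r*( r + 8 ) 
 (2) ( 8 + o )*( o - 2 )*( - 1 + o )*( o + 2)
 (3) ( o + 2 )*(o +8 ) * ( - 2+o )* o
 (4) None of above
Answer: 2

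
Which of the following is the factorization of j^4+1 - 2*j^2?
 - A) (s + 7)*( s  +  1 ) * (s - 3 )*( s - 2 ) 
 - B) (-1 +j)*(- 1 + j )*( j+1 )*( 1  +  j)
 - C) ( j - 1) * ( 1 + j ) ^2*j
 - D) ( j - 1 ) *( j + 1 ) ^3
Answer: B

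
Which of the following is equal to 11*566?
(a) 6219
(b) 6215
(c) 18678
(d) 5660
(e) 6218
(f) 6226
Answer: f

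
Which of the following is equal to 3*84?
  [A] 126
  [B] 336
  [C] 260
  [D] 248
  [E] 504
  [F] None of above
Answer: F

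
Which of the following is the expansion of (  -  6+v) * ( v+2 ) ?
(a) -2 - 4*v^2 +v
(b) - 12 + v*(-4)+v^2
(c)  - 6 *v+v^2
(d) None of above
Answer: b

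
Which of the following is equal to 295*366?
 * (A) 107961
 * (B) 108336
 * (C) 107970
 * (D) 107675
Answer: C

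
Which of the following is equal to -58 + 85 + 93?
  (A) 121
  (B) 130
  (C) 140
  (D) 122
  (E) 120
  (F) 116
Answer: E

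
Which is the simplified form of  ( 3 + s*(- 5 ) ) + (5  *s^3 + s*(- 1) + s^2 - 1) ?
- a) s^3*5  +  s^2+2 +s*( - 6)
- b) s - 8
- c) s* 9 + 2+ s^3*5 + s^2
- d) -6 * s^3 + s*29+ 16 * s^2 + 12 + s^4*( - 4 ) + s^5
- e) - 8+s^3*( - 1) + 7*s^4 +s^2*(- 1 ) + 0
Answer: a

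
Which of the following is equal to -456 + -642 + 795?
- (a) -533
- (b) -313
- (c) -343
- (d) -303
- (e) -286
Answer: d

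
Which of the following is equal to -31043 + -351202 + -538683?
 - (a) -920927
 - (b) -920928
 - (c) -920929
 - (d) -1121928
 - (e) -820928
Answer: b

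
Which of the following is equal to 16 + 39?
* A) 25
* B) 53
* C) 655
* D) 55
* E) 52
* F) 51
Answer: D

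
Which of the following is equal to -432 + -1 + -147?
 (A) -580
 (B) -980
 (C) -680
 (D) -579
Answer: A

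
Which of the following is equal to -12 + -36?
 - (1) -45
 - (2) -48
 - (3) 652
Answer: 2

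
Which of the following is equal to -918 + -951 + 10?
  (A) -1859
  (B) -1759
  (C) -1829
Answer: A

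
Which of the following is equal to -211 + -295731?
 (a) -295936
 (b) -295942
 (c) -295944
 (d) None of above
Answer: b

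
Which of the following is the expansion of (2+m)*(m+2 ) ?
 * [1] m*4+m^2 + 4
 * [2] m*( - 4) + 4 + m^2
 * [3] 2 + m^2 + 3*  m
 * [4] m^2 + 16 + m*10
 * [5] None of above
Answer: 1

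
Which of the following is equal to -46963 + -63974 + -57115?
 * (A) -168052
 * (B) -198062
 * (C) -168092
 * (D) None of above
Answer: A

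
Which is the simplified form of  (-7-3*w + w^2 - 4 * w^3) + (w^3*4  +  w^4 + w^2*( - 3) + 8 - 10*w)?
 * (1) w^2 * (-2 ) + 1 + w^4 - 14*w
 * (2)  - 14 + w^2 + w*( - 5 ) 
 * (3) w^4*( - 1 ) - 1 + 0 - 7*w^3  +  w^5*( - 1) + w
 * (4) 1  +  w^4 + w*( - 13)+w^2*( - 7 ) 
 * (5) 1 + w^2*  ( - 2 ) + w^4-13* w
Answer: 5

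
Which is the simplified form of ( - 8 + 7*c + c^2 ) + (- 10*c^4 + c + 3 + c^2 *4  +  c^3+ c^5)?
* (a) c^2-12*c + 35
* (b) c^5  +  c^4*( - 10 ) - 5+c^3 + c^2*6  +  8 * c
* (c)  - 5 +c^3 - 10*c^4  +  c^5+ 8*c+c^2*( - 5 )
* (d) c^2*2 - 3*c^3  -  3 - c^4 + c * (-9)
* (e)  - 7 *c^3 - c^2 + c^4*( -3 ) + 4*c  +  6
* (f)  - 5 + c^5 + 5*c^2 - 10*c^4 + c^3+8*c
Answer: f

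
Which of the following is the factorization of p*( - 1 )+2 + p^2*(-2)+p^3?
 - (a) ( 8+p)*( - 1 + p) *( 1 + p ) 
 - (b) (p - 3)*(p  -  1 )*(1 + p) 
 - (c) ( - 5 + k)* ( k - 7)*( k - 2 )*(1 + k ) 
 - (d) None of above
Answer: d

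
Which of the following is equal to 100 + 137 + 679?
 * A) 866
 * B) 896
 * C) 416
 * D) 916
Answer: D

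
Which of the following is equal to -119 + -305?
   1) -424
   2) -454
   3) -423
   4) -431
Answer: 1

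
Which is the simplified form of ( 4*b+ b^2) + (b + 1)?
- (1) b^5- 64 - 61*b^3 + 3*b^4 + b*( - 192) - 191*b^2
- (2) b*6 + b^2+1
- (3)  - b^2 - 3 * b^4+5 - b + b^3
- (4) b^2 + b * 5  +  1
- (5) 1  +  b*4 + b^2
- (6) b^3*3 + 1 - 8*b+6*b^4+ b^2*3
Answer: 4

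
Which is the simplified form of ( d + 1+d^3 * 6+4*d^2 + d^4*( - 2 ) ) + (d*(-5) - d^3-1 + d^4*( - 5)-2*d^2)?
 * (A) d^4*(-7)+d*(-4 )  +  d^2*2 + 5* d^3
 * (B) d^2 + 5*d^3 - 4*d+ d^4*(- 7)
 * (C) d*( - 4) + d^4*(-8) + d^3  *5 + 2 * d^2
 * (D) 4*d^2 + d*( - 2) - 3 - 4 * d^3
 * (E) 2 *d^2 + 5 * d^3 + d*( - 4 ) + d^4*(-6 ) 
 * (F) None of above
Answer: A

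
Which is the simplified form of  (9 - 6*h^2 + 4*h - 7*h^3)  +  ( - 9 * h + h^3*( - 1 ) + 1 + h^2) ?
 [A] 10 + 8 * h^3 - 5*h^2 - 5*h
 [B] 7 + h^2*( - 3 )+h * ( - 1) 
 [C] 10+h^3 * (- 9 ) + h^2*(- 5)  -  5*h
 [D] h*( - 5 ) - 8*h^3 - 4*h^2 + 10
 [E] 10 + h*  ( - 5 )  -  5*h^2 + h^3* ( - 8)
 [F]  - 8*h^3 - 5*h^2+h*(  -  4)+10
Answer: E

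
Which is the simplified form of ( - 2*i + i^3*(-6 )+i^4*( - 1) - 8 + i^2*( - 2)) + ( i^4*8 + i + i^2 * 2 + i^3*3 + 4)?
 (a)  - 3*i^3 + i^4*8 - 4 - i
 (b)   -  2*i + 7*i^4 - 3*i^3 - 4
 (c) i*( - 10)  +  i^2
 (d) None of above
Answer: d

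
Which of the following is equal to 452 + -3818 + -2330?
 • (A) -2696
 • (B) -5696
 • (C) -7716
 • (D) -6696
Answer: B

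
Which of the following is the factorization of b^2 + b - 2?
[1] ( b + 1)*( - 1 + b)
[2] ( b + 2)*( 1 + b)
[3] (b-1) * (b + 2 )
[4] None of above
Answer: 3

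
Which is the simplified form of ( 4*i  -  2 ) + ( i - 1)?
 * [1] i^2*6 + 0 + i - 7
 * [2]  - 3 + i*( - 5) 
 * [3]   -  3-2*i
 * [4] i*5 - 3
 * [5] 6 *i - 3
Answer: 4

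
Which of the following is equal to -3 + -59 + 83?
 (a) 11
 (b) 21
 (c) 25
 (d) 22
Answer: b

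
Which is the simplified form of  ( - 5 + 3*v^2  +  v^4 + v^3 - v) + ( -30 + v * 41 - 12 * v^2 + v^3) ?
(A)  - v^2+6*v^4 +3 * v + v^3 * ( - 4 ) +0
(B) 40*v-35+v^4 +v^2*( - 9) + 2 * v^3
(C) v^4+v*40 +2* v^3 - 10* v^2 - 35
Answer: B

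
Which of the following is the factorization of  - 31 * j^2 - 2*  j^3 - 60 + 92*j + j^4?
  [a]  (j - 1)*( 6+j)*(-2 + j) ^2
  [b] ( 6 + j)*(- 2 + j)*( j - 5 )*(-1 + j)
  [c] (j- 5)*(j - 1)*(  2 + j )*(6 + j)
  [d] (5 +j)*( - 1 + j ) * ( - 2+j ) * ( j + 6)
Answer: b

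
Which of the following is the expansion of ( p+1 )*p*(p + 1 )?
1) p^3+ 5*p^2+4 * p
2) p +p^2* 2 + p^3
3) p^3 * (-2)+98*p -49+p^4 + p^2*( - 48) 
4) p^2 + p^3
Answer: 2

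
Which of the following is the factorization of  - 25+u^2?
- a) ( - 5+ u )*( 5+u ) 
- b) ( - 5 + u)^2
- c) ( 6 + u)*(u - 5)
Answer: a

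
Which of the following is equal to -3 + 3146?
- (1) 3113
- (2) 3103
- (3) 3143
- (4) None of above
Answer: 3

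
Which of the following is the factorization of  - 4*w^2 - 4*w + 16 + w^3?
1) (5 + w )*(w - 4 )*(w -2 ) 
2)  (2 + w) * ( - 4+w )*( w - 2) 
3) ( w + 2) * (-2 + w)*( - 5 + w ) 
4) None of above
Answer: 2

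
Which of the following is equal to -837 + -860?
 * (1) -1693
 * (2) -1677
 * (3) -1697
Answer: 3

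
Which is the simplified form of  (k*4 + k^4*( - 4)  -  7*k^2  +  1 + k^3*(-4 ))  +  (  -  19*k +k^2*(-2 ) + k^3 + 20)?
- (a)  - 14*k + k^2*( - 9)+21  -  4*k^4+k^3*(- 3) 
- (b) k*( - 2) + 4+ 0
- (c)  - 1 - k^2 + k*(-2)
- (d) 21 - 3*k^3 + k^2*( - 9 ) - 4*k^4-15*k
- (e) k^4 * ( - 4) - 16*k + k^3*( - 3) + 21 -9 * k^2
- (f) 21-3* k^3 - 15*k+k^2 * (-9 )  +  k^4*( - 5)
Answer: d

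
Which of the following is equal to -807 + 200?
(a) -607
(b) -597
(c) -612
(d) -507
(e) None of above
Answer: a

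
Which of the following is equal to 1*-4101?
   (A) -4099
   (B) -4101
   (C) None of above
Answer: B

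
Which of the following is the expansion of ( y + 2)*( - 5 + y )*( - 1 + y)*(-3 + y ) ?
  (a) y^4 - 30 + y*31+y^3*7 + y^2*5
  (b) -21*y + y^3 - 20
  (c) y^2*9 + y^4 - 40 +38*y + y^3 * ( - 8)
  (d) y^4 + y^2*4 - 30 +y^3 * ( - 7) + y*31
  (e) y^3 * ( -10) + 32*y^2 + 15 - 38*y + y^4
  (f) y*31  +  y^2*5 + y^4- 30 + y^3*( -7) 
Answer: f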